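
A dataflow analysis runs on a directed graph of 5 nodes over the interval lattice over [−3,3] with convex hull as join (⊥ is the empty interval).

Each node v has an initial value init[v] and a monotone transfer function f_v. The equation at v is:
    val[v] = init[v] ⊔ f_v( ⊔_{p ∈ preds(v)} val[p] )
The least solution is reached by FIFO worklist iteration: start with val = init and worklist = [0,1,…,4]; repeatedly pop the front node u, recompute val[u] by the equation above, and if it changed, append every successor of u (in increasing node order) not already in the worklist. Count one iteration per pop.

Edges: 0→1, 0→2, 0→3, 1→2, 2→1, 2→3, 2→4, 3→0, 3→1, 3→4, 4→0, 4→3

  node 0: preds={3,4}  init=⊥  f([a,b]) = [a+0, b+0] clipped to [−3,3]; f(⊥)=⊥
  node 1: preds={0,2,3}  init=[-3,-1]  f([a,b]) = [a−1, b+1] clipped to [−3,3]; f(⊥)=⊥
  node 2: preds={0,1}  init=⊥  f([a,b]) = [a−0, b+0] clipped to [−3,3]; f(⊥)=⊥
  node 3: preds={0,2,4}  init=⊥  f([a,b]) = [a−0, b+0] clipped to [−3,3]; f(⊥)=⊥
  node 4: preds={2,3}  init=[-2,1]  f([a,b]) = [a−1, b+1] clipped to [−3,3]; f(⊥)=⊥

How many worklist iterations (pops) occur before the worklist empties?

13

Iteration log — 13 steps:
  step 1. node 0  ⊔preds=[-2,1]  new=[-2,1]  old=⊥  +wl: 
  step 2. node 1  ⊔preds=[-2,1]  new=[-3,2]  old=[-3,-1]  +wl: 
  step 3. node 2  ⊔preds=[-3,2]  new=[-3,2]  old=⊥  +wl: 1
  step 4. node 3  ⊔preds=[-3,2]  new=[-3,2]  old=⊥  +wl: 0
  step 5. node 4  ⊔preds=[-3,2]  new=[-3,3]  old=[-2,1]  +wl: 3
  step 6. node 1  ⊔preds=[-3,2]  new=[-3,3]  old=[-3,2]  +wl: 2
  step 7. node 0  ⊔preds=[-3,3]  new=[-3,3]  old=[-2,1]  +wl: 1
  step 8. node 3  ⊔preds=[-3,3]  new=[-3,3]  old=[-3,2]  +wl: 0,4
  step 9. node 2  ⊔preds=[-3,3]  new=[-3,3]  old=[-3,2]  +wl: 3
  step 10. node 1  ⊔preds=[-3,3]  new=[-3,3]  stable
  step 11. node 0  ⊔preds=[-3,3]  new=[-3,3]  stable
  step 12. node 4  ⊔preds=[-3,3]  new=[-3,3]  stable
  step 13. node 3  ⊔preds=[-3,3]  new=[-3,3]  stable

Least fixpoint reached:
  node 0: [-3,3]
  node 1: [-3,3]
  node 2: [-3,3]
  node 3: [-3,3]
  node 4: [-3,3]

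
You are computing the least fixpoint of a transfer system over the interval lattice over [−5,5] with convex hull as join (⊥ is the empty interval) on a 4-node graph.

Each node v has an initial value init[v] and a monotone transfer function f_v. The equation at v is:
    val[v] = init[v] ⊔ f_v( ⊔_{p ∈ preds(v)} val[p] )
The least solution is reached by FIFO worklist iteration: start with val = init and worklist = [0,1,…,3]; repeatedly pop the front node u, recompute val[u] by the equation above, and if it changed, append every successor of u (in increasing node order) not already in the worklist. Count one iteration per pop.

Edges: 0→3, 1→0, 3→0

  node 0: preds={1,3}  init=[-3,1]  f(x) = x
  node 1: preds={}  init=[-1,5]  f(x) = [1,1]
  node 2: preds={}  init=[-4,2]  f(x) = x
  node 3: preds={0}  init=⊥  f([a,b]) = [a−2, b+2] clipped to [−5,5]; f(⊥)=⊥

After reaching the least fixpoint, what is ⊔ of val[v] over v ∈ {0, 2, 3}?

[-5,5]

Trace (6 dequeues):
  [1] u=0 | in [-1,5] | out [-3,5] | prev [-3,1] | push {}
  [2] u=1 | in ⊥ | out [-1,5] | ==
  [3] u=2 | in ⊥ | out [-4,2] | ==
  [4] u=3 | in [-3,5] | out [-5,5] | prev ⊥ | push {0}
  [5] u=0 | in [-5,5] | out [-5,5] | prev [-3,5] | push {3}
  [6] u=3 | in [-5,5] | out [-5,5] | ==

Converged values:
  [0] [-5,5]
  [1] [-1,5]
  [2] [-4,2]
  [3] [-5,5]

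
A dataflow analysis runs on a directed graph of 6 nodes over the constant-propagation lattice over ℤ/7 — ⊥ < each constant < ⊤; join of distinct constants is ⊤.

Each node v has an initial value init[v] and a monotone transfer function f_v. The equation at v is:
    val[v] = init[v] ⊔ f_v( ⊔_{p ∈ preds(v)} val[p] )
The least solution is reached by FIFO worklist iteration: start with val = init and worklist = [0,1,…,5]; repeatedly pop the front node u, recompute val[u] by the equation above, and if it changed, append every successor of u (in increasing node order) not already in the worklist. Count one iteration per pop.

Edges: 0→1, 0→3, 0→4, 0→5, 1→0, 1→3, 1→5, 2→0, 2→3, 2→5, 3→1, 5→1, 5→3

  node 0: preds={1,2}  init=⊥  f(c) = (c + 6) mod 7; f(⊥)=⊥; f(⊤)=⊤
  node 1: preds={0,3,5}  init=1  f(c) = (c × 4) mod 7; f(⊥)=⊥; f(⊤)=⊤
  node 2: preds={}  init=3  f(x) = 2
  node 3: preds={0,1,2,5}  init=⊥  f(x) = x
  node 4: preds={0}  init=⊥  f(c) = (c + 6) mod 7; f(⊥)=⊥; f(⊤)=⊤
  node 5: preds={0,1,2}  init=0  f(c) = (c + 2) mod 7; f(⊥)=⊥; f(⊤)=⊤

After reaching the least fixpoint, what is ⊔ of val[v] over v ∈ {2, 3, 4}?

⊤

Trace (9 dequeues):
  [1] u=0 | in ⊤ | out ⊤ | prev ⊥ | push {}
  [2] u=1 | in ⊤ | out ⊤ | prev 1 | push {0}
  [3] u=2 | in ⊥ | out ⊤ | prev 3 | push {}
  [4] u=3 | in ⊤ | out ⊤ | prev ⊥ | push {1}
  [5] u=4 | in ⊤ | out ⊤ | prev ⊥ | push {}
  [6] u=5 | in ⊤ | out ⊤ | prev 0 | push {3}
  [7] u=0 | in ⊤ | out ⊤ | ==
  [8] u=1 | in ⊤ | out ⊤ | ==
  [9] u=3 | in ⊤ | out ⊤ | ==

Converged values:
  [0] ⊤
  [1] ⊤
  [2] ⊤
  [3] ⊤
  [4] ⊤
  [5] ⊤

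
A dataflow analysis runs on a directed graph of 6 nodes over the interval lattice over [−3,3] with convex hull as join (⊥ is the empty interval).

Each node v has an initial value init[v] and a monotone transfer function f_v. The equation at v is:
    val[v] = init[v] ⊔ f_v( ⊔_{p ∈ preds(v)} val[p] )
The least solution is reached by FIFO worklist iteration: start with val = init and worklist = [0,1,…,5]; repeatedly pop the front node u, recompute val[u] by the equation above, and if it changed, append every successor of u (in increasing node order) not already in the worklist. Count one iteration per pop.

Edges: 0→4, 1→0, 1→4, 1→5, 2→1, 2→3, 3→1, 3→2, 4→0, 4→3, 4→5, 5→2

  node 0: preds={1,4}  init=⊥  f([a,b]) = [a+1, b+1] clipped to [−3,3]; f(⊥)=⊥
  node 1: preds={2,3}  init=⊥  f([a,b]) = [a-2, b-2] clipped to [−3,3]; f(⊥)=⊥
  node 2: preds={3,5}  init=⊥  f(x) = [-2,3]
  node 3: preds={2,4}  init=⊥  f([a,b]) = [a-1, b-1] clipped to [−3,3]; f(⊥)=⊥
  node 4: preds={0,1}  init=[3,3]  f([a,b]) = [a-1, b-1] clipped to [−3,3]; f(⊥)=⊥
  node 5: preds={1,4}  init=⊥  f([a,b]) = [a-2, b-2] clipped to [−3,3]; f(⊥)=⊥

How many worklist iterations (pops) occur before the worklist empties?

15

Iteration log — 15 steps:
  step 1. node 0  ⊔preds=[3,3]  new=[3,3]  old=⊥  +wl: 
  step 2. node 1  ⊔preds=⊥  new=⊥  stable
  step 3. node 2  ⊔preds=⊥  new=[-2,3]  old=⊥  +wl: 1
  step 4. node 3  ⊔preds=[-2,3]  new=[-3,2]  old=⊥  +wl: 2
  step 5. node 4  ⊔preds=[3,3]  new=[2,3]  old=[3,3]  +wl: 0,3
  step 6. node 5  ⊔preds=[2,3]  new=[0,1]  old=⊥  +wl: 
  step 7. node 1  ⊔preds=[-3,3]  new=[-3,1]  old=⊥  +wl: 4,5
  step 8. node 2  ⊔preds=[-3,2]  new=[-2,3]  stable
  step 9. node 0  ⊔preds=[-3,3]  new=[-2,3]  old=[3,3]  +wl: 
  step 10. node 3  ⊔preds=[-2,3]  new=[-3,2]  stable
  step 11. node 4  ⊔preds=[-3,3]  new=[-3,3]  old=[2,3]  +wl: 0,3
  step 12. node 5  ⊔preds=[-3,3]  new=[-3,1]  old=[0,1]  +wl: 2
  step 13. node 0  ⊔preds=[-3,3]  new=[-2,3]  stable
  step 14. node 3  ⊔preds=[-3,3]  new=[-3,2]  stable
  step 15. node 2  ⊔preds=[-3,2]  new=[-2,3]  stable

Least fixpoint reached:
  node 0: [-2,3]
  node 1: [-3,1]
  node 2: [-2,3]
  node 3: [-3,2]
  node 4: [-3,3]
  node 5: [-3,1]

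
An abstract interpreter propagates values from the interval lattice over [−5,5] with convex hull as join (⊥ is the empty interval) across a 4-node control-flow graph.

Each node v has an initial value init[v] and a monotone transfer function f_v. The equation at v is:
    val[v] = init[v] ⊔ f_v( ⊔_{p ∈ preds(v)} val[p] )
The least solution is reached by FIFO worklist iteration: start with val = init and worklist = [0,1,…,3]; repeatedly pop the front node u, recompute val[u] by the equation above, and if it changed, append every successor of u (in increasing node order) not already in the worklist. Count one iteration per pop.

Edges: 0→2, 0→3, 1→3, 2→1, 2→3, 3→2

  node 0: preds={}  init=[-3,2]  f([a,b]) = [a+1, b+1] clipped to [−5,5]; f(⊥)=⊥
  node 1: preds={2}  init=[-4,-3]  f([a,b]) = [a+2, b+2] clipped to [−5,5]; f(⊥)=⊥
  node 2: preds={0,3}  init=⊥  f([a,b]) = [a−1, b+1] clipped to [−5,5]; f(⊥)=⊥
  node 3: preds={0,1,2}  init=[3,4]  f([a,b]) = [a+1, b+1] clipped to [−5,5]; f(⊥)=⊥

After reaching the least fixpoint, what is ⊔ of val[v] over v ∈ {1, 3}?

[-4,5]

Iteration log — 7 steps:
  step 1. node 0  ⊔preds=⊥  new=[-3,2]  stable
  step 2. node 1  ⊔preds=⊥  new=[-4,-3]  stable
  step 3. node 2  ⊔preds=[-3,4]  new=[-4,5]  old=⊥  +wl: 1
  step 4. node 3  ⊔preds=[-4,5]  new=[-3,5]  old=[3,4]  +wl: 2
  step 5. node 1  ⊔preds=[-4,5]  new=[-4,5]  old=[-4,-3]  +wl: 3
  step 6. node 2  ⊔preds=[-3,5]  new=[-4,5]  stable
  step 7. node 3  ⊔preds=[-4,5]  new=[-3,5]  stable

Least fixpoint reached:
  node 0: [-3,2]
  node 1: [-4,5]
  node 2: [-4,5]
  node 3: [-3,5]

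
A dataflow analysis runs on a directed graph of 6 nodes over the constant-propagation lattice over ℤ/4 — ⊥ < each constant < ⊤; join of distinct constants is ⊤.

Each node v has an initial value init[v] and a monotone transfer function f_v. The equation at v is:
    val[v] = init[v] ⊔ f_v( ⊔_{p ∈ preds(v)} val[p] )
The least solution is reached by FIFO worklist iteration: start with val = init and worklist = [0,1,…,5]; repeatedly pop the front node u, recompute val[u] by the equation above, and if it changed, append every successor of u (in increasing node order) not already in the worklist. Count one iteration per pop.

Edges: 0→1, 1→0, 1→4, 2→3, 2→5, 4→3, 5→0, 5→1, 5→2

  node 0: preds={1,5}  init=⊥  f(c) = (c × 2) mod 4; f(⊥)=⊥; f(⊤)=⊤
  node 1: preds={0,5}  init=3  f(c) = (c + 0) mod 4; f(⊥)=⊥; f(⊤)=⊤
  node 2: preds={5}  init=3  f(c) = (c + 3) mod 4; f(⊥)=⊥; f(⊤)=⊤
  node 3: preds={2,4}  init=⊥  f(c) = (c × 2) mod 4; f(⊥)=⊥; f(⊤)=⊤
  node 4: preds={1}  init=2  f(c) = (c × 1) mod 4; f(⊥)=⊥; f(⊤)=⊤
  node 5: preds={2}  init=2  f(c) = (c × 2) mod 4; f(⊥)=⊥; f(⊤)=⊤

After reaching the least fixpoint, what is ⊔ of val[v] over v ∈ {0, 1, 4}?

⊤

Trace (10 dequeues):
  [1] u=0 | in ⊤ | out ⊤ | prev ⊥ | push {}
  [2] u=1 | in ⊤ | out ⊤ | prev 3 | push {0}
  [3] u=2 | in 2 | out ⊤ | prev 3 | push {}
  [4] u=3 | in ⊤ | out ⊤ | prev ⊥ | push {}
  [5] u=4 | in ⊤ | out ⊤ | prev 2 | push {3}
  [6] u=5 | in ⊤ | out ⊤ | prev 2 | push {1,2}
  [7] u=0 | in ⊤ | out ⊤ | ==
  [8] u=3 | in ⊤ | out ⊤ | ==
  [9] u=1 | in ⊤ | out ⊤ | ==
  [10] u=2 | in ⊤ | out ⊤ | ==

Converged values:
  [0] ⊤
  [1] ⊤
  [2] ⊤
  [3] ⊤
  [4] ⊤
  [5] ⊤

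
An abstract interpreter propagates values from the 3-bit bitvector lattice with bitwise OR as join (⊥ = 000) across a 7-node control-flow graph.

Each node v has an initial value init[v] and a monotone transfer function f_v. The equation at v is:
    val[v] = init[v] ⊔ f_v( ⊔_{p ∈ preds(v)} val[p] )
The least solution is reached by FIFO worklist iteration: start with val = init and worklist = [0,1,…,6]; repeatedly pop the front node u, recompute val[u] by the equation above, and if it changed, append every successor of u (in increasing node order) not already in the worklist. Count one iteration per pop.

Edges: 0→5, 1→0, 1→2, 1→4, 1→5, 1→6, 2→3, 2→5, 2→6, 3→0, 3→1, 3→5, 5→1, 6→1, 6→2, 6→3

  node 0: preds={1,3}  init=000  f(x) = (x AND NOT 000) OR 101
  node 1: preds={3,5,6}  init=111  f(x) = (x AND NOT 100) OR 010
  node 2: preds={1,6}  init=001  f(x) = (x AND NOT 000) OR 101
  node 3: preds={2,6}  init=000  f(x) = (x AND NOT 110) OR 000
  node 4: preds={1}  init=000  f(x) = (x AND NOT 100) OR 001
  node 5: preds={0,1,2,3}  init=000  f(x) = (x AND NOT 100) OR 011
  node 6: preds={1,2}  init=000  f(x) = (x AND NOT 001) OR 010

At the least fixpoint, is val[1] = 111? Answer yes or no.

yes

Trace (11 dequeues):
  [1] u=0 | in 111 | out 111 | prev 000 | push {}
  [2] u=1 | in 000 | out 111 | ==
  [3] u=2 | in 111 | out 111 | prev 001 | push {}
  [4] u=3 | in 111 | out 001 | prev 000 | push {0,1}
  [5] u=4 | in 111 | out 011 | prev 000 | push {}
  [6] u=5 | in 111 | out 011 | prev 000 | push {}
  [7] u=6 | in 111 | out 110 | prev 000 | push {2,3}
  [8] u=0 | in 111 | out 111 | ==
  [9] u=1 | in 111 | out 111 | ==
  [10] u=2 | in 111 | out 111 | ==
  [11] u=3 | in 111 | out 001 | ==

Converged values:
  [0] 111
  [1] 111
  [2] 111
  [3] 001
  [4] 011
  [5] 011
  [6] 110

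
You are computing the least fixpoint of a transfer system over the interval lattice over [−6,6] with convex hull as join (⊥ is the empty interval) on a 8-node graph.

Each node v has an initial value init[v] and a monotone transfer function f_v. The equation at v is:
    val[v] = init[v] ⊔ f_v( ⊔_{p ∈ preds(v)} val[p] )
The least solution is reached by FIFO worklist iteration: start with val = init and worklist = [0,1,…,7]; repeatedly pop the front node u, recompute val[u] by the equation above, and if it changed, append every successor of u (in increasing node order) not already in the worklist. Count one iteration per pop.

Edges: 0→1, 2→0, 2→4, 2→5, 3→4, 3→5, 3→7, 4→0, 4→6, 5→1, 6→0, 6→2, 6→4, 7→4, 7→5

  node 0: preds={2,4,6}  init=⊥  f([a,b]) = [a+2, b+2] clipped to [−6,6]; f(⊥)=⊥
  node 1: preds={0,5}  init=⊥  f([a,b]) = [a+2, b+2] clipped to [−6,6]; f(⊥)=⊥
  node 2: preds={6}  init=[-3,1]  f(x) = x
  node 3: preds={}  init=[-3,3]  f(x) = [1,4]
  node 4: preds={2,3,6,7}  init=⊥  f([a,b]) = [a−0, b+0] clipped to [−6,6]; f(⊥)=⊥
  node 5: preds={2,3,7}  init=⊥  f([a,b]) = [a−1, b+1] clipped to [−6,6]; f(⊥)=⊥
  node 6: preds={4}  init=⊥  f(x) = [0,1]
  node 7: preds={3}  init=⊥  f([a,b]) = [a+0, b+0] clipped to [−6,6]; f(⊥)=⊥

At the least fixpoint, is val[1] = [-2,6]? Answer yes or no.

Trace (13 dequeues):
  [1] u=0 | in [-3,1] | out [-1,3] | prev ⊥ | push {}
  [2] u=1 | in [-1,3] | out [1,5] | prev ⊥ | push {}
  [3] u=2 | in ⊥ | out [-3,1] | ==
  [4] u=3 | in ⊥ | out [-3,4] | prev [-3,3] | push {}
  [5] u=4 | in [-3,4] | out [-3,4] | prev ⊥ | push {0}
  [6] u=5 | in [-3,4] | out [-4,5] | prev ⊥ | push {1}
  [7] u=6 | in [-3,4] | out [0,1] | prev ⊥ | push {2,4}
  [8] u=7 | in [-3,4] | out [-3,4] | prev ⊥ | push {5}
  [9] u=0 | in [-3,4] | out [-1,6] | prev [-1,3] | push {}
  [10] u=1 | in [-4,6] | out [-2,6] | prev [1,5] | push {}
  [11] u=2 | in [0,1] | out [-3,1] | ==
  [12] u=4 | in [-3,4] | out [-3,4] | ==
  [13] u=5 | in [-3,4] | out [-4,5] | ==

Converged values:
  [0] [-1,6]
  [1] [-2,6]
  [2] [-3,1]
  [3] [-3,4]
  [4] [-3,4]
  [5] [-4,5]
  [6] [0,1]
  [7] [-3,4]

yes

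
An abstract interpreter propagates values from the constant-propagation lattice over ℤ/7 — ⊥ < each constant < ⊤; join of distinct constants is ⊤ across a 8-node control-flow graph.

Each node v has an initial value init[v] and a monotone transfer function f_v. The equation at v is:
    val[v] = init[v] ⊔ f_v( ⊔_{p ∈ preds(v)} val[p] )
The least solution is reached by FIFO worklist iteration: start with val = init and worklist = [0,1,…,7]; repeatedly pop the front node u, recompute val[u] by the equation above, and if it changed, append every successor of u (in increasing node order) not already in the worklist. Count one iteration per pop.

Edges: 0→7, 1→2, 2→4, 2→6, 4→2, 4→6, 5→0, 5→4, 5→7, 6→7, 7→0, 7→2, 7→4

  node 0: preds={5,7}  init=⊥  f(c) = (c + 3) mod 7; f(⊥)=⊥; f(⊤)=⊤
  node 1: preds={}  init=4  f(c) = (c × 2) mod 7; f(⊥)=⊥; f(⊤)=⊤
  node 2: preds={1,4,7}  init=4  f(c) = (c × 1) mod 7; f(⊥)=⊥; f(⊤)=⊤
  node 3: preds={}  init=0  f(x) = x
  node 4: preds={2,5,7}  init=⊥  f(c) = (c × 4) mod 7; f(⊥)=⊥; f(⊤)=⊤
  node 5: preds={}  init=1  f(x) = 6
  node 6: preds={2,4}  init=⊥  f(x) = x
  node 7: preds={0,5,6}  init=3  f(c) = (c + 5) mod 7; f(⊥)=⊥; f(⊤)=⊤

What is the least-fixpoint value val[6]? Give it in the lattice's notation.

Iteration log — 11 steps:
  step 1. node 0  ⊔preds=⊤  new=⊤  old=⊥  +wl: 
  step 2. node 1  ⊔preds=⊥  new=4  stable
  step 3. node 2  ⊔preds=⊤  new=⊤  old=4  +wl: 
  step 4. node 3  ⊔preds=⊥  new=0  stable
  step 5. node 4  ⊔preds=⊤  new=⊤  old=⊥  +wl: 2
  step 6. node 5  ⊔preds=⊥  new=⊤  old=1  +wl: 0,4
  step 7. node 6  ⊔preds=⊤  new=⊤  old=⊥  +wl: 
  step 8. node 7  ⊔preds=⊤  new=⊤  old=3  +wl: 
  step 9. node 2  ⊔preds=⊤  new=⊤  stable
  step 10. node 0  ⊔preds=⊤  new=⊤  stable
  step 11. node 4  ⊔preds=⊤  new=⊤  stable

Least fixpoint reached:
  node 0: ⊤
  node 1: 4
  node 2: ⊤
  node 3: 0
  node 4: ⊤
  node 5: ⊤
  node 6: ⊤
  node 7: ⊤

⊤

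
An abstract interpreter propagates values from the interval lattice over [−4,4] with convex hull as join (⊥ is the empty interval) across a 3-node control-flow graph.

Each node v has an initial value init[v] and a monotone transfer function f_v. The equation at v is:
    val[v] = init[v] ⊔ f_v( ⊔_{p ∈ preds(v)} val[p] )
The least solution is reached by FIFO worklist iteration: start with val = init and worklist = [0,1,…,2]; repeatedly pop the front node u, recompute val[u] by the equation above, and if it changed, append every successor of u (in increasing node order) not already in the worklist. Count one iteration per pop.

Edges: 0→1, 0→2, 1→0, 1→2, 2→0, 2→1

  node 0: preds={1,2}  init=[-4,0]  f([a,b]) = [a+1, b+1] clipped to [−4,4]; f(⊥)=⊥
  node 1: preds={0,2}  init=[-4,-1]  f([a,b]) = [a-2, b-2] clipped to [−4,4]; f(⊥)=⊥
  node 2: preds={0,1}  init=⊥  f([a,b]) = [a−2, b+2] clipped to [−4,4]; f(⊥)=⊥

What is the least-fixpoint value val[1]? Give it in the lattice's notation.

[-4,2]

Worklist (10 pops):
  #1 pop 0: in=[-4,-1] → [-4,0] (no change)
  #2 pop 1: in=[-4,0] → [-4,-1] (no change)
  #3 pop 2: in=[-4,0] → [-4,2] (was ⊥); enqueue [0,1]
  #4 pop 0: in=[-4,2] → [-4,3] (was [-4,0]); enqueue [2]
  #5 pop 1: in=[-4,3] → [-4,1] (was [-4,-1]); enqueue [0]
  #6 pop 2: in=[-4,3] → [-4,4] (was [-4,2]); enqueue [1]
  #7 pop 0: in=[-4,4] → [-4,4] (was [-4,3]); enqueue [2]
  #8 pop 1: in=[-4,4] → [-4,2] (was [-4,1]); enqueue [0]
  #9 pop 2: in=[-4,4] → [-4,4] (no change)
  #10 pop 0: in=[-4,4] → [-4,4] (no change)

Fixpoint:
  val[0] = [-4,4]
  val[1] = [-4,2]
  val[2] = [-4,4]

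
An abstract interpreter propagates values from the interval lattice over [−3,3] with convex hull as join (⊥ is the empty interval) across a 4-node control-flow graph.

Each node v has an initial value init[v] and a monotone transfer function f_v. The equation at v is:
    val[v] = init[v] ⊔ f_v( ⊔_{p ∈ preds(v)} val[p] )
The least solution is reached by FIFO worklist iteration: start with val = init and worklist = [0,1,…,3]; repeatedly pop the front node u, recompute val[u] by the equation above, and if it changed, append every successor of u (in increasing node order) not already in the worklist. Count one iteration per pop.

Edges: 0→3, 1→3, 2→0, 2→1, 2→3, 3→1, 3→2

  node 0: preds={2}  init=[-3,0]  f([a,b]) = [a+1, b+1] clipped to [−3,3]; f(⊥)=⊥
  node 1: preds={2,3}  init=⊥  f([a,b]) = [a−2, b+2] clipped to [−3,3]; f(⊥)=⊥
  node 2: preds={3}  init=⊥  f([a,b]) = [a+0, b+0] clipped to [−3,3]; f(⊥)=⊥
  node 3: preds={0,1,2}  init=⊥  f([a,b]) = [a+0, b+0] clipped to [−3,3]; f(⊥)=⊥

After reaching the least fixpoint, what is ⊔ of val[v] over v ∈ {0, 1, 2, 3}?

Trace (17 dequeues):
  [1] u=0 | in ⊥ | out [-3,0] | ==
  [2] u=1 | in ⊥ | out ⊥ | ==
  [3] u=2 | in ⊥ | out ⊥ | ==
  [4] u=3 | in [-3,0] | out [-3,0] | prev ⊥ | push {1,2}
  [5] u=1 | in [-3,0] | out [-3,2] | prev ⊥ | push {3}
  [6] u=2 | in [-3,0] | out [-3,0] | prev ⊥ | push {0,1}
  [7] u=3 | in [-3,2] | out [-3,2] | prev [-3,0] | push {2}
  [8] u=0 | in [-3,0] | out [-3,1] | prev [-3,0] | push {3}
  [9] u=1 | in [-3,2] | out [-3,3] | prev [-3,2] | push {}
  [10] u=2 | in [-3,2] | out [-3,2] | prev [-3,0] | push {0,1}
  [11] u=3 | in [-3,3] | out [-3,3] | prev [-3,2] | push {2}
  [12] u=0 | in [-3,2] | out [-3,3] | prev [-3,1] | push {3}
  [13] u=1 | in [-3,3] | out [-3,3] | ==
  [14] u=2 | in [-3,3] | out [-3,3] | prev [-3,2] | push {0,1}
  [15] u=3 | in [-3,3] | out [-3,3] | ==
  [16] u=0 | in [-3,3] | out [-3,3] | ==
  [17] u=1 | in [-3,3] | out [-3,3] | ==

Converged values:
  [0] [-3,3]
  [1] [-3,3]
  [2] [-3,3]
  [3] [-3,3]

[-3,3]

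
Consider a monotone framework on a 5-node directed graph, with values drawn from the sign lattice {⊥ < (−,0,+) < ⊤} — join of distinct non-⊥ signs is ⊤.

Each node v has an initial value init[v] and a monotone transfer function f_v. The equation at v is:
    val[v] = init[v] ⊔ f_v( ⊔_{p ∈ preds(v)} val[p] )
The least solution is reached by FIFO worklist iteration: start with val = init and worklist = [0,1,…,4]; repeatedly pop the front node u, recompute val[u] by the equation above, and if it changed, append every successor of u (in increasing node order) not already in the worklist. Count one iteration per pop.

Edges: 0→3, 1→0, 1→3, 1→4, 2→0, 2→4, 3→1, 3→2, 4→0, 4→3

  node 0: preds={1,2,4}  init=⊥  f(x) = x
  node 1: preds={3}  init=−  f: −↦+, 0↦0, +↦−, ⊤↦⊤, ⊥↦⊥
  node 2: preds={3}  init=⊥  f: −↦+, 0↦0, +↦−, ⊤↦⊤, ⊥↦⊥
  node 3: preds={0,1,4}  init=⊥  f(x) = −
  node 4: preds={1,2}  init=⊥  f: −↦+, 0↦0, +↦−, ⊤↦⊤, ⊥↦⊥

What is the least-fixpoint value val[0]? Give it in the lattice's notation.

⊤

Iteration log — 12 steps:
  step 1. node 0  ⊔preds=−  new=−  old=⊥  +wl: 
  step 2. node 1  ⊔preds=⊥  new=−  stable
  step 3. node 2  ⊔preds=⊥  new=⊥  stable
  step 4. node 3  ⊔preds=−  new=−  old=⊥  +wl: 1,2
  step 5. node 4  ⊔preds=−  new=+  old=⊥  +wl: 0,3
  step 6. node 1  ⊔preds=−  new=⊤  old=−  +wl: 4
  step 7. node 2  ⊔preds=−  new=+  old=⊥  +wl: 
  step 8. node 0  ⊔preds=⊤  new=⊤  old=−  +wl: 
  step 9. node 3  ⊔preds=⊤  new=−  stable
  step 10. node 4  ⊔preds=⊤  new=⊤  old=+  +wl: 0,3
  step 11. node 0  ⊔preds=⊤  new=⊤  stable
  step 12. node 3  ⊔preds=⊤  new=−  stable

Least fixpoint reached:
  node 0: ⊤
  node 1: ⊤
  node 2: +
  node 3: −
  node 4: ⊤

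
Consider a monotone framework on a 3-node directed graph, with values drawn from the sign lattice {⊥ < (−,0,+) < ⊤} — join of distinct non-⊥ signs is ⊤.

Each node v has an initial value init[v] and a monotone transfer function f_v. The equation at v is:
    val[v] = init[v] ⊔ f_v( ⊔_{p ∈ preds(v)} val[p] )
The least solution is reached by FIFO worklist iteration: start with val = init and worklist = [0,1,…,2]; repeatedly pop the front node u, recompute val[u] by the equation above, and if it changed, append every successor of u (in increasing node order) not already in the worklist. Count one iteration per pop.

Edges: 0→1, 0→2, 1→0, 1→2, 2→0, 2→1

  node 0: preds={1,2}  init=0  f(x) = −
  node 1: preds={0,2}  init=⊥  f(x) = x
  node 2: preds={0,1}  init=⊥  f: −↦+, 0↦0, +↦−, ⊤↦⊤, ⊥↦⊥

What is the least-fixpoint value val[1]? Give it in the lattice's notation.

Trace (5 dequeues):
  [1] u=0 | in ⊥ | out ⊤ | prev 0 | push {}
  [2] u=1 | in ⊤ | out ⊤ | prev ⊥ | push {0}
  [3] u=2 | in ⊤ | out ⊤ | prev ⊥ | push {1}
  [4] u=0 | in ⊤ | out ⊤ | ==
  [5] u=1 | in ⊤ | out ⊤ | ==

Converged values:
  [0] ⊤
  [1] ⊤
  [2] ⊤

⊤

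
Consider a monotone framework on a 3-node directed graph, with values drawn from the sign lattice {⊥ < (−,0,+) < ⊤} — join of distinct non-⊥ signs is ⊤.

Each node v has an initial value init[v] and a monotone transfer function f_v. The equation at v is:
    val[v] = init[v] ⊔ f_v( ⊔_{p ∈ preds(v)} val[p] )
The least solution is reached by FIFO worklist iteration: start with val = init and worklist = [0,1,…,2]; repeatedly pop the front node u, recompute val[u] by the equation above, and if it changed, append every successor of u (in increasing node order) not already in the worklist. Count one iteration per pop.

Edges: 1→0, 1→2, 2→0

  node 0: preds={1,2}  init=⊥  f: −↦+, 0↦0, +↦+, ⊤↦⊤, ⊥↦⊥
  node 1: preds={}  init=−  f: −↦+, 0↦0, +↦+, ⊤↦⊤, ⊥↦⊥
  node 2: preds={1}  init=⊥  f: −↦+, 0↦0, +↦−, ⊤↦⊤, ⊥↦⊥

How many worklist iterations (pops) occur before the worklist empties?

Worklist (4 pops):
  #1 pop 0: in=− → + (was ⊥); enqueue []
  #2 pop 1: in=⊥ → − (no change)
  #3 pop 2: in=− → + (was ⊥); enqueue [0]
  #4 pop 0: in=⊤ → ⊤ (was +); enqueue []

Fixpoint:
  val[0] = ⊤
  val[1] = −
  val[2] = +

4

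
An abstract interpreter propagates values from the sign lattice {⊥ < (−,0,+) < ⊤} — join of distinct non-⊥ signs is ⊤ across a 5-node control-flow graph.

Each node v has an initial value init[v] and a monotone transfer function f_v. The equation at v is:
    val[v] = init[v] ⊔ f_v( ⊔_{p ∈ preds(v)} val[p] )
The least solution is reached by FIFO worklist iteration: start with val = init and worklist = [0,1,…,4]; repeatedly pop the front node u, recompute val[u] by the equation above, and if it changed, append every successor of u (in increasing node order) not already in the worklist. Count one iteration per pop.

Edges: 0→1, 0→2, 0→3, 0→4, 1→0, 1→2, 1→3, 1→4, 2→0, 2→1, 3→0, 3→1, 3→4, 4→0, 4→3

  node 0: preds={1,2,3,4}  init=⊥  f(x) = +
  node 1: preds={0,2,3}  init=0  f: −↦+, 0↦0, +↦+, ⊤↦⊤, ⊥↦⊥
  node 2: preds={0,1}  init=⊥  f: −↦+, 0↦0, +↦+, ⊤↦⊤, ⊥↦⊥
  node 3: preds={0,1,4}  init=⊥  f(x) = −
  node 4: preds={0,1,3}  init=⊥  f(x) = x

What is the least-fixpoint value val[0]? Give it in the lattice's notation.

Trace (8 dequeues):
  [1] u=0 | in 0 | out + | prev ⊥ | push {}
  [2] u=1 | in + | out ⊤ | prev 0 | push {0}
  [3] u=2 | in ⊤ | out ⊤ | prev ⊥ | push {1}
  [4] u=3 | in ⊤ | out − | prev ⊥ | push {}
  [5] u=4 | in ⊤ | out ⊤ | prev ⊥ | push {3}
  [6] u=0 | in ⊤ | out + | ==
  [7] u=1 | in ⊤ | out ⊤ | ==
  [8] u=3 | in ⊤ | out − | ==

Converged values:
  [0] +
  [1] ⊤
  [2] ⊤
  [3] −
  [4] ⊤

+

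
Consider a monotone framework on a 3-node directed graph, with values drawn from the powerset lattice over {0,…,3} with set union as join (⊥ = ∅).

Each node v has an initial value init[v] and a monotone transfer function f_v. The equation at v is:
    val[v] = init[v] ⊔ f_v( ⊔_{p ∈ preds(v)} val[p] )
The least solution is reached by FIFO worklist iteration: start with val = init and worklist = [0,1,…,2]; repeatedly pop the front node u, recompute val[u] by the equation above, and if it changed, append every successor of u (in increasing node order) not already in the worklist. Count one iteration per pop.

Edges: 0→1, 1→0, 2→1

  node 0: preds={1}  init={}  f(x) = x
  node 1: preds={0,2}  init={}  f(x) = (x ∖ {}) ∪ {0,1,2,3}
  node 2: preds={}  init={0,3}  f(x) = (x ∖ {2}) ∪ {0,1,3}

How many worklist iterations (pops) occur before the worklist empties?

5

Worklist (5 pops):
  #1 pop 0: in={} → {} (no change)
  #2 pop 1: in={0,3} → {0,1,2,3} (was {}); enqueue [0]
  #3 pop 2: in={} → {0,1,3} (was {0,3}); enqueue [1]
  #4 pop 0: in={0,1,2,3} → {0,1,2,3} (was {}); enqueue []
  #5 pop 1: in={0,1,2,3} → {0,1,2,3} (no change)

Fixpoint:
  val[0] = {0,1,2,3}
  val[1] = {0,1,2,3}
  val[2] = {0,1,3}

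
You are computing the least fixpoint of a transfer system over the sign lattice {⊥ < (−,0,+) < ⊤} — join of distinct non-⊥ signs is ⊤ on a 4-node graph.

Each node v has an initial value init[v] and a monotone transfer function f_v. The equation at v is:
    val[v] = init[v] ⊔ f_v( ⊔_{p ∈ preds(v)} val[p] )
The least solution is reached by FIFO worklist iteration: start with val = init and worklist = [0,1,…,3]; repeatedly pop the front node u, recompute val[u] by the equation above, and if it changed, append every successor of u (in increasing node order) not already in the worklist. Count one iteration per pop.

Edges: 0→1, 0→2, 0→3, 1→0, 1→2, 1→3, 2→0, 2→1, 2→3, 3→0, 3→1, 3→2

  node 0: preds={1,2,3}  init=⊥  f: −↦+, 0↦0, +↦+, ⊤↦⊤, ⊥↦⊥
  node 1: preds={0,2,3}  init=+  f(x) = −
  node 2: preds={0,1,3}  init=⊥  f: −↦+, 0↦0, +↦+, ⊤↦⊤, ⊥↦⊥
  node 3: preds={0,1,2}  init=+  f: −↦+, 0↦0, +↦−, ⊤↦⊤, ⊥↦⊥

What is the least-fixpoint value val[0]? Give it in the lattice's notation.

Iteration log — 8 steps:
  step 1. node 0  ⊔preds=+  new=+  old=⊥  +wl: 
  step 2. node 1  ⊔preds=+  new=⊤  old=+  +wl: 0
  step 3. node 2  ⊔preds=⊤  new=⊤  old=⊥  +wl: 1
  step 4. node 3  ⊔preds=⊤  new=⊤  old=+  +wl: 2
  step 5. node 0  ⊔preds=⊤  new=⊤  old=+  +wl: 3
  step 6. node 1  ⊔preds=⊤  new=⊤  stable
  step 7. node 2  ⊔preds=⊤  new=⊤  stable
  step 8. node 3  ⊔preds=⊤  new=⊤  stable

Least fixpoint reached:
  node 0: ⊤
  node 1: ⊤
  node 2: ⊤
  node 3: ⊤

⊤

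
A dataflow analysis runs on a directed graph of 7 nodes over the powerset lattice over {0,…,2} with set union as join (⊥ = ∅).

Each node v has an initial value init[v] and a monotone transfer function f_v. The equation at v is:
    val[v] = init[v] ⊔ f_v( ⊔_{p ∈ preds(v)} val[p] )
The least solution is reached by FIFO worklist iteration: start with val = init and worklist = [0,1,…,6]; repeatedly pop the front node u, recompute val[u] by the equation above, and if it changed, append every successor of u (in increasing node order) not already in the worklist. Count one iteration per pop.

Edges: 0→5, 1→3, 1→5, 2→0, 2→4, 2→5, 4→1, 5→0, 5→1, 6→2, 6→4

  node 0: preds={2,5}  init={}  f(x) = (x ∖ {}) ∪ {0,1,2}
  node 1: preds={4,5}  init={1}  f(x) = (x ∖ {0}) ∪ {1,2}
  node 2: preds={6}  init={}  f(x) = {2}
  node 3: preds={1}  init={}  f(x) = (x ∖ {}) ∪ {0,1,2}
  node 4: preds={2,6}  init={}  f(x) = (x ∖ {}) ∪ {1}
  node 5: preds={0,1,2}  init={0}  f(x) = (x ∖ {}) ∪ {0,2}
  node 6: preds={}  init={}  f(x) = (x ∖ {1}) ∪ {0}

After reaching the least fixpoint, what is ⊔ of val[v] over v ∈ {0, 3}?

Iteration log — 12 steps:
  step 1. node 0  ⊔preds={0}  new={0,1,2}  old={}  +wl: 
  step 2. node 1  ⊔preds={0}  new={1,2}  old={1}  +wl: 
  step 3. node 2  ⊔preds={}  new={2}  old={}  +wl: 0
  step 4. node 3  ⊔preds={1,2}  new={0,1,2}  old={}  +wl: 
  step 5. node 4  ⊔preds={2}  new={1,2}  old={}  +wl: 1
  step 6. node 5  ⊔preds={0,1,2}  new={0,1,2}  old={0}  +wl: 
  step 7. node 6  ⊔preds={}  new={0}  old={}  +wl: 2,4
  step 8. node 0  ⊔preds={0,1,2}  new={0,1,2}  stable
  step 9. node 1  ⊔preds={0,1,2}  new={1,2}  stable
  step 10. node 2  ⊔preds={0}  new={2}  stable
  step 11. node 4  ⊔preds={0,2}  new={0,1,2}  old={1,2}  +wl: 1
  step 12. node 1  ⊔preds={0,1,2}  new={1,2}  stable

Least fixpoint reached:
  node 0: {0,1,2}
  node 1: {1,2}
  node 2: {2}
  node 3: {0,1,2}
  node 4: {0,1,2}
  node 5: {0,1,2}
  node 6: {0}

{0,1,2}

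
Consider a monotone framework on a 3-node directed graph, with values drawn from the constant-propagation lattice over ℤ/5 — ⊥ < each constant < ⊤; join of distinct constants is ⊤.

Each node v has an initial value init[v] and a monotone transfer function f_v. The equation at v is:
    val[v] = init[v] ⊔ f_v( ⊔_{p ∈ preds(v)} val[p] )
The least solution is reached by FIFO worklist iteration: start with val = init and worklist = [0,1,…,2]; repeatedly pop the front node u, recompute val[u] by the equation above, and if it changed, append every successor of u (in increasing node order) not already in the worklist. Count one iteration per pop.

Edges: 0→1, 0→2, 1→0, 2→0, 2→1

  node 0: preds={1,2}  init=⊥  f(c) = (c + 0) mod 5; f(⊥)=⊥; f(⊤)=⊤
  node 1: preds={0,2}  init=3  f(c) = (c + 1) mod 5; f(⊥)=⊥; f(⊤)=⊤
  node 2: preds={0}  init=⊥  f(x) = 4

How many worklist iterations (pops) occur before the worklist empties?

6

Iteration log — 6 steps:
  step 1. node 0  ⊔preds=3  new=3  old=⊥  +wl: 
  step 2. node 1  ⊔preds=3  new=⊤  old=3  +wl: 0
  step 3. node 2  ⊔preds=3  new=4  old=⊥  +wl: 1
  step 4. node 0  ⊔preds=⊤  new=⊤  old=3  +wl: 2
  step 5. node 1  ⊔preds=⊤  new=⊤  stable
  step 6. node 2  ⊔preds=⊤  new=4  stable

Least fixpoint reached:
  node 0: ⊤
  node 1: ⊤
  node 2: 4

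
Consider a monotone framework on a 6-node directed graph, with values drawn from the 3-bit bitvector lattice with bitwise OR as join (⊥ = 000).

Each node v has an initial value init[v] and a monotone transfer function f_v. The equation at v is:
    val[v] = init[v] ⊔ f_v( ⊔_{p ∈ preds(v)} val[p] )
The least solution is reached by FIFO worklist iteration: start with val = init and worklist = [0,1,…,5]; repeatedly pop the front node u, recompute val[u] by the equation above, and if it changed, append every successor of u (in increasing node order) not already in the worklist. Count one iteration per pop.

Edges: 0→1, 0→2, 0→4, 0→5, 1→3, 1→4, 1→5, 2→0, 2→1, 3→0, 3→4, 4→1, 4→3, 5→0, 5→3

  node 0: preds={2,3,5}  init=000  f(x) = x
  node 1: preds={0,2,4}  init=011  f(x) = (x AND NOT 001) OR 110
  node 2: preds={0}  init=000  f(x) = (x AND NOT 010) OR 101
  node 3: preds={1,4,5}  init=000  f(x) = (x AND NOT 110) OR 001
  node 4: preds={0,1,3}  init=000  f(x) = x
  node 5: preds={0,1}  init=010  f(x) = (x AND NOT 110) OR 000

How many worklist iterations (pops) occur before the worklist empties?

Iteration log — 12 steps:
  step 1. node 0  ⊔preds=010  new=010  old=000  +wl: 
  step 2. node 1  ⊔preds=010  new=111  old=011  +wl: 
  step 3. node 2  ⊔preds=010  new=101  old=000  +wl: 0,1
  step 4. node 3  ⊔preds=111  new=001  old=000  +wl: 
  step 5. node 4  ⊔preds=111  new=111  old=000  +wl: 3
  step 6. node 5  ⊔preds=111  new=011  old=010  +wl: 
  step 7. node 0  ⊔preds=111  new=111  old=010  +wl: 2,4,5
  step 8. node 1  ⊔preds=111  new=111  stable
  step 9. node 3  ⊔preds=111  new=001  stable
  step 10. node 2  ⊔preds=111  new=101  stable
  step 11. node 4  ⊔preds=111  new=111  stable
  step 12. node 5  ⊔preds=111  new=011  stable

Least fixpoint reached:
  node 0: 111
  node 1: 111
  node 2: 101
  node 3: 001
  node 4: 111
  node 5: 011

12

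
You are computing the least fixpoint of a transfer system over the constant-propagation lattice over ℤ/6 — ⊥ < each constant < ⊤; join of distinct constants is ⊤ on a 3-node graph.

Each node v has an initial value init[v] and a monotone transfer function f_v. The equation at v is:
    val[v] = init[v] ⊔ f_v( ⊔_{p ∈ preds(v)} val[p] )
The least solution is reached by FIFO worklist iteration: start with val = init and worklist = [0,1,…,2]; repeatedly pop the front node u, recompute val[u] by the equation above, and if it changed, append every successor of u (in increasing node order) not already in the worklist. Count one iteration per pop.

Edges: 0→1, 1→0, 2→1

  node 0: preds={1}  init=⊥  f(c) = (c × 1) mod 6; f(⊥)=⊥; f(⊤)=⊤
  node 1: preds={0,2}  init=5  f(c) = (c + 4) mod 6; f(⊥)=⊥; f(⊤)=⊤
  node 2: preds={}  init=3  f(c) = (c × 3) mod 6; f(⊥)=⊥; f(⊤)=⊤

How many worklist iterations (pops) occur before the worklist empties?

Worklist (5 pops):
  #1 pop 0: in=5 → 5 (was ⊥); enqueue []
  #2 pop 1: in=⊤ → ⊤ (was 5); enqueue [0]
  #3 pop 2: in=⊥ → 3 (no change)
  #4 pop 0: in=⊤ → ⊤ (was 5); enqueue [1]
  #5 pop 1: in=⊤ → ⊤ (no change)

Fixpoint:
  val[0] = ⊤
  val[1] = ⊤
  val[2] = 3

5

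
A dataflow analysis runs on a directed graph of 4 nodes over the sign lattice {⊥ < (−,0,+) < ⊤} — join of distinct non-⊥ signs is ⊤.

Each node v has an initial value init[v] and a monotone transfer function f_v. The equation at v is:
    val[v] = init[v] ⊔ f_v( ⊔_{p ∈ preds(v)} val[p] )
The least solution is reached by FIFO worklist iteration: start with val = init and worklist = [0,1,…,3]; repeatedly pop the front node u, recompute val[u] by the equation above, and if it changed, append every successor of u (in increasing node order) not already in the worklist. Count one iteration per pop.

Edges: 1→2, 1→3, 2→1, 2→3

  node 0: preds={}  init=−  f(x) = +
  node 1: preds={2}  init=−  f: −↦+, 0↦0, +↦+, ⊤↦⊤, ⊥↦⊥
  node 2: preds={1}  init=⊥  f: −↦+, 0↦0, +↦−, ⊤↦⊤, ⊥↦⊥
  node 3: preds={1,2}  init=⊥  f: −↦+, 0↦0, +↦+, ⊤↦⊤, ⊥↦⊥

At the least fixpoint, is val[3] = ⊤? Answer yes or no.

yes

Trace (8 dequeues):
  [1] u=0 | in ⊥ | out ⊤ | prev − | push {}
  [2] u=1 | in ⊥ | out − | ==
  [3] u=2 | in − | out + | prev ⊥ | push {1}
  [4] u=3 | in ⊤ | out ⊤ | prev ⊥ | push {}
  [5] u=1 | in + | out ⊤ | prev − | push {2,3}
  [6] u=2 | in ⊤ | out ⊤ | prev + | push {1}
  [7] u=3 | in ⊤ | out ⊤ | ==
  [8] u=1 | in ⊤ | out ⊤ | ==

Converged values:
  [0] ⊤
  [1] ⊤
  [2] ⊤
  [3] ⊤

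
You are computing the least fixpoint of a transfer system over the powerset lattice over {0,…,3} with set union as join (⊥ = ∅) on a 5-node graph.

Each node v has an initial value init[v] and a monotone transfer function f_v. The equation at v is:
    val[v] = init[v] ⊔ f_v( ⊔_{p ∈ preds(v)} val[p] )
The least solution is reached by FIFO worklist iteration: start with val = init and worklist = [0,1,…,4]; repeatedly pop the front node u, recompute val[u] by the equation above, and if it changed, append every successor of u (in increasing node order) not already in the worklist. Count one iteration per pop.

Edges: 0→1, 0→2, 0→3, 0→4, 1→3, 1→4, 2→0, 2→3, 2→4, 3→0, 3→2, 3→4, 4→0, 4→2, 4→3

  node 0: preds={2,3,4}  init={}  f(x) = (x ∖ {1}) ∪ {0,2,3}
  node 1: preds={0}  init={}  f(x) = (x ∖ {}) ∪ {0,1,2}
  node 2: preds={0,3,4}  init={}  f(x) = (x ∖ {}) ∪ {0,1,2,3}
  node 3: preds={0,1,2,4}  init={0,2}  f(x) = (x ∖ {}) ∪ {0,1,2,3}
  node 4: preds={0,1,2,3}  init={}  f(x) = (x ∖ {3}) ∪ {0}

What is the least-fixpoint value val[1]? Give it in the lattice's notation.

{0,1,2,3}

Worklist (8 pops):
  #1 pop 0: in={0,2} → {0,2,3} (was {}); enqueue []
  #2 pop 1: in={0,2,3} → {0,1,2,3} (was {}); enqueue []
  #3 pop 2: in={0,2,3} → {0,1,2,3} (was {}); enqueue [0]
  #4 pop 3: in={0,1,2,3} → {0,1,2,3} (was {0,2}); enqueue [2]
  #5 pop 4: in={0,1,2,3} → {0,1,2} (was {}); enqueue [3]
  #6 pop 0: in={0,1,2,3} → {0,2,3} (no change)
  #7 pop 2: in={0,1,2,3} → {0,1,2,3} (no change)
  #8 pop 3: in={0,1,2,3} → {0,1,2,3} (no change)

Fixpoint:
  val[0] = {0,2,3}
  val[1] = {0,1,2,3}
  val[2] = {0,1,2,3}
  val[3] = {0,1,2,3}
  val[4] = {0,1,2}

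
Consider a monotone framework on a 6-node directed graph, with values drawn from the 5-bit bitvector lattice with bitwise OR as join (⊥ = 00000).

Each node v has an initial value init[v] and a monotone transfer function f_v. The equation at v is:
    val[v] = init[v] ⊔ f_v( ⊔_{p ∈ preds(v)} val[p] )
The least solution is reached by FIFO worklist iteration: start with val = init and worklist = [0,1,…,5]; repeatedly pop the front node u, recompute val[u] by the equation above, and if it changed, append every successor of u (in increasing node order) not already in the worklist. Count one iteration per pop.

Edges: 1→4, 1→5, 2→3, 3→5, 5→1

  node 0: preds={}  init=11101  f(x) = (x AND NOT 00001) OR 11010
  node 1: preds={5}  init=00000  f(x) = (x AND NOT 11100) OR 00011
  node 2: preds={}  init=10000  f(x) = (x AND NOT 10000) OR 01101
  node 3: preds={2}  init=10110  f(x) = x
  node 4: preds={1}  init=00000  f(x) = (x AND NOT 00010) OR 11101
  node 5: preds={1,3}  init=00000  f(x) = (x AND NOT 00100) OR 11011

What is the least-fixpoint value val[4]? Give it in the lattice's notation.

11101

Trace (7 dequeues):
  [1] u=0 | in 00000 | out 11111 | prev 11101 | push {}
  [2] u=1 | in 00000 | out 00011 | prev 00000 | push {}
  [3] u=2 | in 00000 | out 11101 | prev 10000 | push {}
  [4] u=3 | in 11101 | out 11111 | prev 10110 | push {}
  [5] u=4 | in 00011 | out 11101 | prev 00000 | push {}
  [6] u=5 | in 11111 | out 11011 | prev 00000 | push {1}
  [7] u=1 | in 11011 | out 00011 | ==

Converged values:
  [0] 11111
  [1] 00011
  [2] 11101
  [3] 11111
  [4] 11101
  [5] 11011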